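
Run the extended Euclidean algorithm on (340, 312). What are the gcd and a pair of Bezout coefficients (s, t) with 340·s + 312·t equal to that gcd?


Euclidean algorithm on (340, 312) — divide until remainder is 0:
  340 = 1 · 312 + 28
  312 = 11 · 28 + 4
  28 = 7 · 4 + 0
gcd(340, 312) = 4.
Track Bezout coefficients alongside the remainders: start with r₀ = 340 = a·1 + b·0 (s = 1, t = 0) and r₁ = 312 = a·0 + b·1 (s = 0, t = 1); each new remainder r_{k+1} = r_{k-1} − q_k·r_k inherits s_{k+1} = s_{k-1} − q_k·s_k, t_{k+1} = t_{k-1} − q_k·t_k, so r_k = a·s_k + b·t_k at every step:
  q = 1: r = 28, s = 1 − 1·0 = 1, t = 0 − 1·1 = -1  (check: 340·1 + 312·(-1) = 28)
  q = 11: r = 4, s = 0 − 11·1 = -11, t = 1 − 11·(-1) = 12  (check: 340·(-11) + 312·12 = 4)
The row with r = 4 (the gcd) gives the Bezout coefficients s = -11, t = 12.
Result: 340 · (-11) + 312 · (12) = 4.

gcd(340, 312) = 4; s = -11, t = 12 (check: 340·(-11) + 312·12 = 4).


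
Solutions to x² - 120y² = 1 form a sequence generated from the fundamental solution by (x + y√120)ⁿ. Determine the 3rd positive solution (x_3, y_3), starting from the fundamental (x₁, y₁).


Step 1: Find the fundamental solution (x₁, y₁) of x² - 120y² = 1.
  Expand √120 as a continued fraction. a₀ = ⌊√120⌋ = 10; iterate m_{k+1} = d_k·a_k − m_k, d_{k+1} = (120 − m_{k+1}²)/d_k, a_{k+1} = ⌊(a₀ + m_{k+1})/d_{k+1}⌋ (starting m₀ = 0, d₀ = 1), with convergents p_k = a_k·p_{k-1} + p_{k-2}, q_k = a_k·q_{k-1} + q_{k-2} (p₋₁ = 1, q₋₁ = 0):
  k = 0: a₀ = 10; p₀/q₀ = 10/1; p₀² − 120·q₀² = 100 − 120 = -20.
  k = 1: m = 10, d = 20, a = ⌊(10 + 10)/20⌋ = 1; p/q = (1·10 + 1)/(1·1 + 0) = 11/1; p² − 120·q² = 121 − 120 = 1.
  The first convergent with p² − 120·q² = 1 gives the fundamental solution (x₁, y₁) = (11, 1).
Step 2: Apply the recurrence (x_{n+1}, y_{n+1}) = (x₁x_n + 120y₁y_n, x₁y_n + y₁x_n) repeatedly.
  From (x_1, y_1) = (11, 1): x_2 = 11·11 + 120·1·1 = 241; y_2 = 11·1 + 1·11 = 22.
  From (x_2, y_2) = (241, 22): x_3 = 11·241 + 120·1·22 = 5291; y_3 = 11·22 + 1·241 = 483.
Step 3: Verify x_3² - 120·y_3² = 27994681 - 27994680 = 1 (should be 1). ✓

(x_1, y_1) = (11, 1); (x_3, y_3) = (5291, 483).


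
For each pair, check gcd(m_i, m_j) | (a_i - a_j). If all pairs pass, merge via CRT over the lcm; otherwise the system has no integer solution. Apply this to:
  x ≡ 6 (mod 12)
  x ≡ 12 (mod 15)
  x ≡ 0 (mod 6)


Moduli 12, 15, 6 are not pairwise coprime, so CRT works modulo lcm(m_i) when all pairwise compatibility conditions hold.
Pairwise compatibility: gcd(m_i, m_j) must divide a_i - a_j for every pair.
Merge one congruence at a time:
  Start: x ≡ 6 (mod 12).
  Combine with x ≡ 12 (mod 15): gcd(12, 15) = 3; 12 - 6 = 6, which IS divisible by 3, so compatible.
    Write x = 6 + 12·t and substitute into x ≡ 12 (mod 15): 12·t ≡ 12 − 6 = 6 (mod 15).
    Divide the congruence (and modulus) by g = 3: 4·t ≡ 2 (mod 5).
    The inverse of 4 mod 5 is 4 (since 4·4 = 16 = 3·5 + 1), so t ≡ 4·2 = 8 ≡ 3 (mod 5).
    Then x = 6 + 12·3 = 42, valid modulo lcm(12, 15) = 60: x ≡ 42 (mod 60).
  Combine with x ≡ 0 (mod 6): gcd(60, 6) = 6; 0 - 42 = -42, which IS divisible by 6, so compatible.
    Write x = 42 + 60·t and substitute into x ≡ 0 (mod 6): 60·t ≡ 0 − 42 = -42 (mod 6).
    Divide the congruence (and modulus) by g = 6: 10·t ≡ -7 (mod 1).
    Modulo 1 every t works; take t = 0.
    Then x = 42 + 60·0 = 42, valid modulo lcm(60, 6) = 60: x ≡ 42 (mod 60).
Verify: 42 mod 12 = 6, 42 mod 15 = 12, 42 mod 6 = 0.

x ≡ 42 (mod 60).


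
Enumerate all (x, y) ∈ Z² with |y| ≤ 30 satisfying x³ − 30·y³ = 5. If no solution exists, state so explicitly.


The equation is x³ - 30y³ = 5. For fixed y, x³ = 30·y³ + 5, so a solution requires the RHS to be a perfect cube.
Strategy: iterate y from -30 to 30, compute RHS = 30·y³ + 5, and check whether it is a (positive or negative) perfect cube.
Check small values of y:
  y = 0: RHS = 5 is not a perfect cube.
  y = 1: RHS = 35 is not a perfect cube.
  y = -1: RHS = -25 is not a perfect cube.
  y = 2: RHS = 245 is not a perfect cube.
  y = -2: RHS = -235 is not a perfect cube.
  y = 3: RHS = 815 is not a perfect cube.
  y = -3: RHS = -805 is not a perfect cube.
Continuing the search up to |y| = 30 finds no solutions either.
No (x, y) in the scanned range satisfies the equation.

No integer solutions with |y| ≤ 30.


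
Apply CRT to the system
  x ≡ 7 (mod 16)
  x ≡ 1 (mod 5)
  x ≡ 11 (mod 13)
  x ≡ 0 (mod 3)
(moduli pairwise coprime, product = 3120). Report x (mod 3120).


Product of moduli M = 16 · 5 · 13 · 3 = 3120.
Merge one congruence at a time:
  Start: x ≡ 7 (mod 16).
  Combine with x ≡ 1 (mod 5); new modulus lcm = 80.
    Write x = 7 + 16·t and substitute into x ≡ 1 (mod 5): 16·t ≡ 1 − 7 = -6 (mod 5).
    Reduce coefficients mod 5: 1·t ≡ 4 (mod 5).
    So t ≡ 4 (mod 5).
    Then x = 7 + 16·4 = 71, valid modulo lcm(16, 5) = 80: x ≡ 71 (mod 80).
  Combine with x ≡ 11 (mod 13); new modulus lcm = 1040.
    Write x = 71 + 80·t and substitute into x ≡ 11 (mod 13): 80·t ≡ 11 − 71 = -60 (mod 13).
    Reduce coefficients mod 13: 2·t ≡ 5 (mod 13).
    The inverse of 2 mod 13 is 7 (since 2·7 = 14 = 1·13 + 1), so t ≡ 7·5 = 35 ≡ 9 (mod 13).
    Then x = 71 + 80·9 = 791, valid modulo lcm(80, 13) = 1040: x ≡ 791 (mod 1040).
  Combine with x ≡ 0 (mod 3); new modulus lcm = 3120.
    Write x = 791 + 1040·t and substitute into x ≡ 0 (mod 3): 1040·t ≡ 0 − 791 = -791 (mod 3).
    Reduce coefficients mod 3: 2·t ≡ 1 (mod 3).
    The inverse of 2 mod 3 is 2 (since 2·2 = 4 = 1·3 + 1), so t ≡ 2·1 = 2 ≡ 2 (mod 3).
    Then x = 791 + 1040·2 = 2871, valid modulo lcm(1040, 3) = 3120: x ≡ 2871 (mod 3120).
Verify against each original: 2871 mod 16 = 7, 2871 mod 5 = 1, 2871 mod 13 = 11, 2871 mod 3 = 0.

x ≡ 2871 (mod 3120).


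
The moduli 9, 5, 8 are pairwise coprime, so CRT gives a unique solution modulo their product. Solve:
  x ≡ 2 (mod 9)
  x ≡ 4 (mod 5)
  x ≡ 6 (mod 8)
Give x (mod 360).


Moduli 9, 5, 8 are pairwise coprime; by CRT there is a unique solution modulo M = 9 · 5 · 8 = 360.
Solve pairwise, accumulating the modulus:
  Start with x ≡ 2 (mod 9).
  Combine with x ≡ 4 (mod 5): since gcd(9, 5) = 1, we get a unique residue mod 45.
    Write x = 2 + 9·t and substitute into x ≡ 4 (mod 5): 9·t ≡ 4 − 2 = 2 (mod 5).
    Reduce coefficients mod 5: 4·t ≡ 2 (mod 5).
    The inverse of 4 mod 5 is 4 (since 4·4 = 16 = 3·5 + 1), so t ≡ 4·2 = 8 ≡ 3 (mod 5).
    Then x = 2 + 9·3 = 29, valid modulo lcm(9, 5) = 45: x ≡ 29 (mod 45).
  Combine with x ≡ 6 (mod 8): since gcd(45, 8) = 1, we get a unique residue mod 360.
    Write x = 29 + 45·t and substitute into x ≡ 6 (mod 8): 45·t ≡ 6 − 29 = -23 (mod 8).
    Reduce coefficients mod 8: 5·t ≡ 1 (mod 8).
    The inverse of 5 mod 8 is 5 (since 5·5 = 25 = 3·8 + 1), so t ≡ 5·1 = 5 ≡ 5 (mod 8).
    Then x = 29 + 45·5 = 254, valid modulo lcm(45, 8) = 360: x ≡ 254 (mod 360).
Verify: 254 mod 9 = 2 ✓, 254 mod 5 = 4 ✓, 254 mod 8 = 6 ✓.

x ≡ 254 (mod 360).


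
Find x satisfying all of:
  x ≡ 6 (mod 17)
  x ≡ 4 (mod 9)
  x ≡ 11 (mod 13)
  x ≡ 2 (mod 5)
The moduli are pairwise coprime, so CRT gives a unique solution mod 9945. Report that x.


Product of moduli M = 17 · 9 · 13 · 5 = 9945.
Merge one congruence at a time:
  Start: x ≡ 6 (mod 17).
  Combine with x ≡ 4 (mod 9); new modulus lcm = 153.
    Write x = 6 + 17·t and substitute into x ≡ 4 (mod 9): 17·t ≡ 4 − 6 = -2 (mod 9).
    Reduce coefficients mod 9: 8·t ≡ 7 (mod 9).
    The inverse of 8 mod 9 is 8 (since 8·8 = 64 = 7·9 + 1), so t ≡ 8·7 = 56 ≡ 2 (mod 9).
    Then x = 6 + 17·2 = 40, valid modulo lcm(17, 9) = 153: x ≡ 40 (mod 153).
  Combine with x ≡ 11 (mod 13); new modulus lcm = 1989.
    Write x = 40 + 153·t and substitute into x ≡ 11 (mod 13): 153·t ≡ 11 − 40 = -29 (mod 13).
    Reduce coefficients mod 13: 10·t ≡ 10 (mod 13).
    The inverse of 10 mod 13 is 4 (since 10·4 = 40 = 3·13 + 1), so t ≡ 4·10 = 40 ≡ 1 (mod 13).
    Then x = 40 + 153·1 = 193, valid modulo lcm(153, 13) = 1989: x ≡ 193 (mod 1989).
  Combine with x ≡ 2 (mod 5); new modulus lcm = 9945.
    Write x = 193 + 1989·t and substitute into x ≡ 2 (mod 5): 1989·t ≡ 2 − 193 = -191 (mod 5).
    Reduce coefficients mod 5: 4·t ≡ 4 (mod 5).
    The inverse of 4 mod 5 is 4 (since 4·4 = 16 = 3·5 + 1), so t ≡ 4·4 = 16 ≡ 1 (mod 5).
    Then x = 193 + 1989·1 = 2182, valid modulo lcm(1989, 5) = 9945: x ≡ 2182 (mod 9945).
Verify against each original: 2182 mod 17 = 6, 2182 mod 9 = 4, 2182 mod 13 = 11, 2182 mod 5 = 2.

x ≡ 2182 (mod 9945).


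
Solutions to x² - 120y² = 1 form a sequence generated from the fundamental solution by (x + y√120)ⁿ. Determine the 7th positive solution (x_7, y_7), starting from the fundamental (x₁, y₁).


Step 1: Find the fundamental solution (x₁, y₁) of x² - 120y² = 1.
  Expand √120 as a continued fraction. a₀ = ⌊√120⌋ = 10; iterate m_{k+1} = d_k·a_k − m_k, d_{k+1} = (120 − m_{k+1}²)/d_k, a_{k+1} = ⌊(a₀ + m_{k+1})/d_{k+1}⌋ (starting m₀ = 0, d₀ = 1), with convergents p_k = a_k·p_{k-1} + p_{k-2}, q_k = a_k·q_{k-1} + q_{k-2} (p₋₁ = 1, q₋₁ = 0):
  k = 0: a₀ = 10; p₀/q₀ = 10/1; p₀² − 120·q₀² = 100 − 120 = -20.
  k = 1: m = 10, d = 20, a = ⌊(10 + 10)/20⌋ = 1; p/q = (1·10 + 1)/(1·1 + 0) = 11/1; p² − 120·q² = 121 − 120 = 1.
  The first convergent with p² − 120·q² = 1 gives the fundamental solution (x₁, y₁) = (11, 1).
Step 2: Apply the recurrence (x_{n+1}, y_{n+1}) = (x₁x_n + 120y₁y_n, x₁y_n + y₁x_n) repeatedly.
  From (x_1, y_1) = (11, 1): x_2 = 11·11 + 120·1·1 = 241; y_2 = 11·1 + 1·11 = 22.
  From (x_2, y_2) = (241, 22): x_3 = 11·241 + 120·1·22 = 5291; y_3 = 11·22 + 1·241 = 483.
  From (x_3, y_3) = (5291, 483): x_4 = 11·5291 + 120·1·483 = 116161; y_4 = 11·483 + 1·5291 = 10604.
  From (x_4, y_4) = (116161, 10604): x_5 = 11·116161 + 120·1·10604 = 2550251; y_5 = 11·10604 + 1·116161 = 232805.
  From (x_5, y_5) = (2550251, 232805): x_6 = 11·2550251 + 120·1·232805 = 55989361; y_6 = 11·232805 + 1·2550251 = 5111106.
  From (x_6, y_6) = (55989361, 5111106): x_7 = 11·55989361 + 120·1·5111106 = 1229215691; y_7 = 11·5111106 + 1·55989361 = 112211527.
Step 3: Verify x_7² - 120·y_7² = 1510971215000607481 - 1510971215000607480 = 1 (should be 1). ✓

(x_1, y_1) = (11, 1); (x_7, y_7) = (1229215691, 112211527).


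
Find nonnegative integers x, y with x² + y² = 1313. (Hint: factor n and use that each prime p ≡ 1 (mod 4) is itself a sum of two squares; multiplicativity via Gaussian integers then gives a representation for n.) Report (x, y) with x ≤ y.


Step 1: Factor n = 1313 = 13 · 101.
Step 2: Check the mod-4 condition on each prime factor: 13 ≡ 1 (mod 4), exponent 1; 101 ≡ 1 (mod 4), exponent 1.
All primes ≡ 3 (mod 4) appear to even exponent (or don't appear), so by the two-squares theorem n IS expressible as a sum of two squares.
Step 3: Build a representation. Here n = 13 · 101 is a product of primes ≡ 1 (mod 4). Each prime p ≡ 1 (mod 4) is itself a sum of two squares; find a² by testing p − a² for a perfect square:
  13: 13 − 1² = 12, 13 − 2² = 9 = 3² ⇒ 13 = 2² + 3².
  101: 101 − 1² = 100 = 10² ⇒ 101 = 1² + 10².
  Combine using the Brahmagupta–Fibonacci identity (a² + b²)(c² + d²) = (ac − bd)² + (ad + bc)² = (ac + bd)² + (ad − bc)²:
  13 · 101 = 1313: from (2² + 3²)(1² + 10²), take (2·1 − 3·10, 2·10 + 3·1) = (2 − 30, 20 + 3) = (-28, 23); dropping signs (only squares matter) gives (28, 23); check 28² + 23² = 784 + 529 = 1313 ✓.
Step 4: Order so x ≤ y and verify: 23² + 28² = 529 + 784 = 1313 = n. ✓

n = 1313 = 23² + 28² (one valid representation with x ≤ y).


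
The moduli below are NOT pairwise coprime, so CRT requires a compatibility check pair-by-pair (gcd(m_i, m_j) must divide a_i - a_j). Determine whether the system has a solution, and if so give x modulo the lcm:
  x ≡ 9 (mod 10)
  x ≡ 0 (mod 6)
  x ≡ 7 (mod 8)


Moduli 10, 6, 8 are not pairwise coprime, so CRT works modulo lcm(m_i) when all pairwise compatibility conditions hold.
Pairwise compatibility: gcd(m_i, m_j) must divide a_i - a_j for every pair.
Merge one congruence at a time:
  Start: x ≡ 9 (mod 10).
  Combine with x ≡ 0 (mod 6): gcd(10, 6) = 2, and 0 - 9 = -9 is NOT divisible by 2.
    ⇒ system is inconsistent (no integer solution).

No solution (the system is inconsistent).


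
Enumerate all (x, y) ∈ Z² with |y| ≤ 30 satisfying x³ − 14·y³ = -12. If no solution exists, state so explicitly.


The equation is x³ - 14y³ = -12. For fixed y, x³ = 14·y³ − 12, so a solution requires the RHS to be a perfect cube.
Strategy: iterate y from -30 to 30, compute RHS = 14·y³ − 12, and check whether it is a (positive or negative) perfect cube.
Check small values of y:
  y = 0: RHS = -12 is not a perfect cube.
  y = 1: RHS = 2 is not a perfect cube.
  y = -1: RHS = -26 is not a perfect cube.
  y = 2: RHS = 100 is not a perfect cube.
  y = -2: RHS = -124 is not a perfect cube.
  y = 3: RHS = 366 is not a perfect cube.
  y = -3: RHS = -390 is not a perfect cube.
Continuing the search up to |y| = 30 finds no solutions either.
No (x, y) in the scanned range satisfies the equation.

No integer solutions with |y| ≤ 30.


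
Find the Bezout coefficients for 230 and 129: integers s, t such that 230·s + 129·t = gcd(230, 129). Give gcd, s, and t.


Euclidean algorithm on (230, 129) — divide until remainder is 0:
  230 = 1 · 129 + 101
  129 = 1 · 101 + 28
  101 = 3 · 28 + 17
  28 = 1 · 17 + 11
  17 = 1 · 11 + 6
  11 = 1 · 6 + 5
  6 = 1 · 5 + 1
  5 = 5 · 1 + 0
gcd(230, 129) = 1.
Track Bezout coefficients alongside the remainders: start with r₀ = 230 = a·1 + b·0 (s = 1, t = 0) and r₁ = 129 = a·0 + b·1 (s = 0, t = 1); each new remainder r_{k+1} = r_{k-1} − q_k·r_k inherits s_{k+1} = s_{k-1} − q_k·s_k, t_{k+1} = t_{k-1} − q_k·t_k, so r_k = a·s_k + b·t_k at every step:
  q = 1: r = 101, s = 1 − 1·0 = 1, t = 0 − 1·1 = -1  (check: 230·1 + 129·(-1) = 101)
  q = 1: r = 28, s = 0 − 1·1 = -1, t = 1 − 1·(-1) = 2  (check: 230·(-1) + 129·2 = 28)
  q = 3: r = 17, s = 1 − 3·(-1) = 4, t = -1 − 3·2 = -7  (check: 230·4 + 129·(-7) = 17)
  q = 1: r = 11, s = -1 − 1·4 = -5, t = 2 − 1·(-7) = 9  (check: 230·(-5) + 129·9 = 11)
  q = 1: r = 6, s = 4 − 1·(-5) = 9, t = -7 − 1·9 = -16  (check: 230·9 + 129·(-16) = 6)
  q = 1: r = 5, s = -5 − 1·9 = -14, t = 9 − 1·(-16) = 25  (check: 230·(-14) + 129·25 = 5)
  q = 1: r = 1, s = 9 − 1·(-14) = 23, t = -16 − 1·25 = -41  (check: 230·23 + 129·(-41) = 1)
The row with r = 1 (the gcd) gives the Bezout coefficients s = 23, t = -41.
Result: 230 · (23) + 129 · (-41) = 1.

gcd(230, 129) = 1; s = 23, t = -41 (check: 230·23 + 129·(-41) = 1).


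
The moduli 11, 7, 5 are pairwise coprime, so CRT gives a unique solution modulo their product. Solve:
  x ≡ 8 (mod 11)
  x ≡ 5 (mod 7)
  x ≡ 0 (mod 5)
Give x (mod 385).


Moduli 11, 7, 5 are pairwise coprime; by CRT there is a unique solution modulo M = 11 · 7 · 5 = 385.
Solve pairwise, accumulating the modulus:
  Start with x ≡ 8 (mod 11).
  Combine with x ≡ 5 (mod 7): since gcd(11, 7) = 1, we get a unique residue mod 77.
    Write x = 8 + 11·t and substitute into x ≡ 5 (mod 7): 11·t ≡ 5 − 8 = -3 (mod 7).
    Reduce coefficients mod 7: 4·t ≡ 4 (mod 7).
    The inverse of 4 mod 7 is 2 (since 4·2 = 8 = 1·7 + 1), so t ≡ 2·4 = 8 ≡ 1 (mod 7).
    Then x = 8 + 11·1 = 19, valid modulo lcm(11, 7) = 77: x ≡ 19 (mod 77).
  Combine with x ≡ 0 (mod 5): since gcd(77, 5) = 1, we get a unique residue mod 385.
    Write x = 19 + 77·t and substitute into x ≡ 0 (mod 5): 77·t ≡ 0 − 19 = -19 (mod 5).
    Reduce coefficients mod 5: 2·t ≡ 1 (mod 5).
    The inverse of 2 mod 5 is 3 (since 2·3 = 6 = 1·5 + 1), so t ≡ 3·1 = 3 ≡ 3 (mod 5).
    Then x = 19 + 77·3 = 250, valid modulo lcm(77, 5) = 385: x ≡ 250 (mod 385).
Verify: 250 mod 11 = 8 ✓, 250 mod 7 = 5 ✓, 250 mod 5 = 0 ✓.

x ≡ 250 (mod 385).


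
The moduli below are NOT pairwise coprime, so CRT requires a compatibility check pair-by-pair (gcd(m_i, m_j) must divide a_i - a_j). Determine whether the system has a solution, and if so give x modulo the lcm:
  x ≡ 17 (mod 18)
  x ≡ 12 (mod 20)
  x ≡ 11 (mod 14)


Moduli 18, 20, 14 are not pairwise coprime, so CRT works modulo lcm(m_i) when all pairwise compatibility conditions hold.
Pairwise compatibility: gcd(m_i, m_j) must divide a_i - a_j for every pair.
Merge one congruence at a time:
  Start: x ≡ 17 (mod 18).
  Combine with x ≡ 12 (mod 20): gcd(18, 20) = 2, and 12 - 17 = -5 is NOT divisible by 2.
    ⇒ system is inconsistent (no integer solution).

No solution (the system is inconsistent).


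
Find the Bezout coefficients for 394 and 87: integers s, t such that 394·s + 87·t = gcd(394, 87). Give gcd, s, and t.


Euclidean algorithm on (394, 87) — divide until remainder is 0:
  394 = 4 · 87 + 46
  87 = 1 · 46 + 41
  46 = 1 · 41 + 5
  41 = 8 · 5 + 1
  5 = 5 · 1 + 0
gcd(394, 87) = 1.
Track Bezout coefficients alongside the remainders: start with r₀ = 394 = a·1 + b·0 (s = 1, t = 0) and r₁ = 87 = a·0 + b·1 (s = 0, t = 1); each new remainder r_{k+1} = r_{k-1} − q_k·r_k inherits s_{k+1} = s_{k-1} − q_k·s_k, t_{k+1} = t_{k-1} − q_k·t_k, so r_k = a·s_k + b·t_k at every step:
  q = 4: r = 46, s = 1 − 4·0 = 1, t = 0 − 4·1 = -4  (check: 394·1 + 87·(-4) = 46)
  q = 1: r = 41, s = 0 − 1·1 = -1, t = 1 − 1·(-4) = 5  (check: 394·(-1) + 87·5 = 41)
  q = 1: r = 5, s = 1 − 1·(-1) = 2, t = -4 − 1·5 = -9  (check: 394·2 + 87·(-9) = 5)
  q = 8: r = 1, s = -1 − 8·2 = -17, t = 5 − 8·(-9) = 77  (check: 394·(-17) + 87·77 = 1)
The row with r = 1 (the gcd) gives the Bezout coefficients s = -17, t = 77.
Result: 394 · (-17) + 87 · (77) = 1.

gcd(394, 87) = 1; s = -17, t = 77 (check: 394·(-17) + 87·77 = 1).


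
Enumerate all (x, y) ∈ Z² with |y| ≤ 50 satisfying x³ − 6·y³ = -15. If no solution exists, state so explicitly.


The equation is x³ - 6y³ = -15. For fixed y, x³ = 6·y³ − 15, so a solution requires the RHS to be a perfect cube.
Strategy: iterate y from -50 to 50, compute RHS = 6·y³ − 15, and check whether it is a (positive or negative) perfect cube.
Check small values of y:
  y = 0: RHS = -15 is not a perfect cube.
  y = 1: RHS = -9 is not a perfect cube.
  y = -1: RHS = -21 is not a perfect cube.
  y = 2: RHS = 33 is not a perfect cube.
  y = -2: RHS = -63 is not a perfect cube.
  y = 3: RHS = 147 is not a perfect cube.
  y = -3: RHS = -177 is not a perfect cube.
Continuing the search up to |y| = 50 finds no solutions either.
No (x, y) in the scanned range satisfies the equation.

No integer solutions with |y| ≤ 50.


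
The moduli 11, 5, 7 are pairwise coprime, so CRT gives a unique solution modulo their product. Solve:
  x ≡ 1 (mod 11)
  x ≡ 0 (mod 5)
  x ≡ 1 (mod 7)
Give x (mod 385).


Moduli 11, 5, 7 are pairwise coprime; by CRT there is a unique solution modulo M = 11 · 5 · 7 = 385.
Solve pairwise, accumulating the modulus:
  Start with x ≡ 1 (mod 11).
  Combine with x ≡ 0 (mod 5): since gcd(11, 5) = 1, we get a unique residue mod 55.
    Write x = 1 + 11·t and substitute into x ≡ 0 (mod 5): 11·t ≡ 0 − 1 = -1 (mod 5).
    Reduce coefficients mod 5: 1·t ≡ 4 (mod 5).
    So t ≡ 4 (mod 5).
    Then x = 1 + 11·4 = 45, valid modulo lcm(11, 5) = 55: x ≡ 45 (mod 55).
  Combine with x ≡ 1 (mod 7): since gcd(55, 7) = 1, we get a unique residue mod 385.
    Write x = 45 + 55·t and substitute into x ≡ 1 (mod 7): 55·t ≡ 1 − 45 = -44 (mod 7).
    Reduce coefficients mod 7: 6·t ≡ 5 (mod 7).
    The inverse of 6 mod 7 is 6 (since 6·6 = 36 = 5·7 + 1), so t ≡ 6·5 = 30 ≡ 2 (mod 7).
    Then x = 45 + 55·2 = 155, valid modulo lcm(55, 7) = 385: x ≡ 155 (mod 385).
Verify: 155 mod 11 = 1 ✓, 155 mod 5 = 0 ✓, 155 mod 7 = 1 ✓.

x ≡ 155 (mod 385).


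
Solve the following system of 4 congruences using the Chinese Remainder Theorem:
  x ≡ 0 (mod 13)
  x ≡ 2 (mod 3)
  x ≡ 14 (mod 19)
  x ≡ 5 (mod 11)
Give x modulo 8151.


Product of moduli M = 13 · 3 · 19 · 11 = 8151.
Merge one congruence at a time:
  Start: x ≡ 0 (mod 13).
  Combine with x ≡ 2 (mod 3); new modulus lcm = 39.
    Write x = 0 + 13·t and substitute into x ≡ 2 (mod 3): 13·t ≡ 2 − 0 = 2 (mod 3).
    Reduce coefficients mod 3: 1·t ≡ 2 (mod 3).
    So t ≡ 2 (mod 3).
    Then x = 0 + 13·2 = 26, valid modulo lcm(13, 3) = 39: x ≡ 26 (mod 39).
  Combine with x ≡ 14 (mod 19); new modulus lcm = 741.
    Write x = 26 + 39·t and substitute into x ≡ 14 (mod 19): 39·t ≡ 14 − 26 = -12 (mod 19).
    Reduce coefficients mod 19: 1·t ≡ 7 (mod 19).
    So t ≡ 7 (mod 19).
    Then x = 26 + 39·7 = 299, valid modulo lcm(39, 19) = 741: x ≡ 299 (mod 741).
  Combine with x ≡ 5 (mod 11); new modulus lcm = 8151.
    Write x = 299 + 741·t and substitute into x ≡ 5 (mod 11): 741·t ≡ 5 − 299 = -294 (mod 11).
    Reduce coefficients mod 11: 4·t ≡ 3 (mod 11).
    The inverse of 4 mod 11 is 3 (since 4·3 = 12 = 1·11 + 1), so t ≡ 3·3 = 9 ≡ 9 (mod 11).
    Then x = 299 + 741·9 = 6968, valid modulo lcm(741, 11) = 8151: x ≡ 6968 (mod 8151).
Verify against each original: 6968 mod 13 = 0, 6968 mod 3 = 2, 6968 mod 19 = 14, 6968 mod 11 = 5.

x ≡ 6968 (mod 8151).


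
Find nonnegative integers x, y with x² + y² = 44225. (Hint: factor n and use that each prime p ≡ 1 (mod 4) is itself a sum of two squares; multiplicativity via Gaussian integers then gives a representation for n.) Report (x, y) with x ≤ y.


Step 1: Factor n = 44225 = 5^2 · 29 · 61.
Step 2: Check the mod-4 condition on each prime factor: 5 ≡ 1 (mod 4), exponent 2; 29 ≡ 1 (mod 4), exponent 1; 61 ≡ 1 (mod 4), exponent 1.
All primes ≡ 3 (mod 4) appear to even exponent (or don't appear), so by the two-squares theorem n IS expressible as a sum of two squares.
Step 3: Build a representation. Group n = k² · m with k = 5 and m = 29 · 61 = 1769 (a product of primes ≡ 1 (mod 4)); a representation of m scales to one of n via (k·x)² + (k·y)² = k²(x² + y²). Each prime p ≡ 1 (mod 4) is itself a sum of two squares; find a² by testing p − a² for a perfect square:
  29: 29 − 1² = 28, 29 − 2² = 25 = 5² ⇒ 29 = 2² + 5².
  61: 61 − 1² = 60, 61 − 2² = 57, 61 − 3² = 52, 61 − 4² = 45, 61 − 5² = 36 = 6² ⇒ 61 = 5² + 6².
  Combine using the Brahmagupta–Fibonacci identity (a² + b²)(c² + d²) = (ac − bd)² + (ad + bc)² = (ac + bd)² + (ad − bc)²:
  29 · 61 = 1769: from (2² + 5²)(5² + 6²), take (2·5 − 5·6, 2·6 + 5·5) = (10 − 30, 12 + 25) = (-20, 37); dropping signs (only squares matter) gives (20, 37); check 20² + 37² = 400 + 1369 = 1769 ✓.
  Scale by k = 5: (5·20, 5·37) = (100, 185).
Step 4: Order so x ≤ y and verify: 100² + 185² = 10000 + 34225 = 44225 = n. ✓

n = 44225 = 100² + 185² (one valid representation with x ≤ y).


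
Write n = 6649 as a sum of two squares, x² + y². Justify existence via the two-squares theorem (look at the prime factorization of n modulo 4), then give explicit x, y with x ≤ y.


Step 1: Factor n = 6649 = 61 · 109.
Step 2: Check the mod-4 condition on each prime factor: 61 ≡ 1 (mod 4), exponent 1; 109 ≡ 1 (mod 4), exponent 1.
All primes ≡ 3 (mod 4) appear to even exponent (or don't appear), so by the two-squares theorem n IS expressible as a sum of two squares.
Step 3: Build a representation. Here n = 61 · 109 is a product of primes ≡ 1 (mod 4). Each prime p ≡ 1 (mod 4) is itself a sum of two squares; find a² by testing p − a² for a perfect square:
  61: 61 − 1² = 60, 61 − 2² = 57, 61 − 3² = 52, 61 − 4² = 45, 61 − 5² = 36 = 6² ⇒ 61 = 5² + 6².
  109: 109 − 1² = 108, 109 − 2² = 105, 109 − 3² = 100 = 10² ⇒ 109 = 3² + 10².
  Combine using the Brahmagupta–Fibonacci identity (a² + b²)(c² + d²) = (ac − bd)² + (ad + bc)² = (ac + bd)² + (ad − bc)²:
  61 · 109 = 6649: from (5² + 6²)(3² + 10²), take (5·3 − 6·10, 5·10 + 6·3) = (15 − 60, 50 + 18) = (-45, 68); dropping signs (only squares matter) gives (45, 68); check 45² + 68² = 2025 + 4624 = 6649 ✓.
Step 4: Order so x ≤ y and verify: 45² + 68² = 2025 + 4624 = 6649 = n. ✓

n = 6649 = 45² + 68² (one valid representation with x ≤ y).


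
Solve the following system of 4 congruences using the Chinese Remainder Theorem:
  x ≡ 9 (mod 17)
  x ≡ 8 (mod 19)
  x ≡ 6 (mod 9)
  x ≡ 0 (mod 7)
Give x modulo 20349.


Product of moduli M = 17 · 19 · 9 · 7 = 20349.
Merge one congruence at a time:
  Start: x ≡ 9 (mod 17).
  Combine with x ≡ 8 (mod 19); new modulus lcm = 323.
    Write x = 9 + 17·t and substitute into x ≡ 8 (mod 19): 17·t ≡ 8 − 9 = -1 (mod 19).
    Reduce coefficients mod 19: 17·t ≡ 18 (mod 19).
    The inverse of 17 mod 19 is 9 (since 17·9 = 153 = 8·19 + 1), so t ≡ 9·18 = 162 ≡ 10 (mod 19).
    Then x = 9 + 17·10 = 179, valid modulo lcm(17, 19) = 323: x ≡ 179 (mod 323).
  Combine with x ≡ 6 (mod 9); new modulus lcm = 2907.
    Write x = 179 + 323·t and substitute into x ≡ 6 (mod 9): 323·t ≡ 6 − 179 = -173 (mod 9).
    Reduce coefficients mod 9: 8·t ≡ 7 (mod 9).
    The inverse of 8 mod 9 is 8 (since 8·8 = 64 = 7·9 + 1), so t ≡ 8·7 = 56 ≡ 2 (mod 9).
    Then x = 179 + 323·2 = 825, valid modulo lcm(323, 9) = 2907: x ≡ 825 (mod 2907).
  Combine with x ≡ 0 (mod 7); new modulus lcm = 20349.
    Write x = 825 + 2907·t and substitute into x ≡ 0 (mod 7): 2907·t ≡ 0 − 825 = -825 (mod 7).
    Reduce coefficients mod 7: 2·t ≡ 1 (mod 7).
    The inverse of 2 mod 7 is 4 (since 2·4 = 8 = 1·7 + 1), so t ≡ 4·1 = 4 ≡ 4 (mod 7).
    Then x = 825 + 2907·4 = 12453, valid modulo lcm(2907, 7) = 20349: x ≡ 12453 (mod 20349).
Verify against each original: 12453 mod 17 = 9, 12453 mod 19 = 8, 12453 mod 9 = 6, 12453 mod 7 = 0.

x ≡ 12453 (mod 20349).


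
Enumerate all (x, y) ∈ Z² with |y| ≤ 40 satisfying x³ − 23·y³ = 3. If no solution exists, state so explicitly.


The equation is x³ - 23y³ = 3. For fixed y, x³ = 23·y³ + 3, so a solution requires the RHS to be a perfect cube.
Strategy: iterate y from -40 to 40, compute RHS = 23·y³ + 3, and check whether it is a (positive or negative) perfect cube.
Check small values of y:
  y = 0: RHS = 3 is not a perfect cube.
  y = 1: RHS = 26 is not a perfect cube.
  y = -1: RHS = -20 is not a perfect cube.
  y = 2: RHS = 187 is not a perfect cube.
  y = -2: RHS = -181 is not a perfect cube.
  y = 3: RHS = 624 is not a perfect cube.
  y = -3: RHS = -618 is not a perfect cube.
Continuing the search up to |y| = 40 finds no solutions either.
No (x, y) in the scanned range satisfies the equation.

No integer solutions with |y| ≤ 40.


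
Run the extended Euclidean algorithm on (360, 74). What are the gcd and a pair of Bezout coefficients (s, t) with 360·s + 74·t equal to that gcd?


Euclidean algorithm on (360, 74) — divide until remainder is 0:
  360 = 4 · 74 + 64
  74 = 1 · 64 + 10
  64 = 6 · 10 + 4
  10 = 2 · 4 + 2
  4 = 2 · 2 + 0
gcd(360, 74) = 2.
Track Bezout coefficients alongside the remainders: start with r₀ = 360 = a·1 + b·0 (s = 1, t = 0) and r₁ = 74 = a·0 + b·1 (s = 0, t = 1); each new remainder r_{k+1} = r_{k-1} − q_k·r_k inherits s_{k+1} = s_{k-1} − q_k·s_k, t_{k+1} = t_{k-1} − q_k·t_k, so r_k = a·s_k + b·t_k at every step:
  q = 4: r = 64, s = 1 − 4·0 = 1, t = 0 − 4·1 = -4  (check: 360·1 + 74·(-4) = 64)
  q = 1: r = 10, s = 0 − 1·1 = -1, t = 1 − 1·(-4) = 5  (check: 360·(-1) + 74·5 = 10)
  q = 6: r = 4, s = 1 − 6·(-1) = 7, t = -4 − 6·5 = -34  (check: 360·7 + 74·(-34) = 4)
  q = 2: r = 2, s = -1 − 2·7 = -15, t = 5 − 2·(-34) = 73  (check: 360·(-15) + 74·73 = 2)
The row with r = 2 (the gcd) gives the Bezout coefficients s = -15, t = 73.
Result: 360 · (-15) + 74 · (73) = 2.

gcd(360, 74) = 2; s = -15, t = 73 (check: 360·(-15) + 74·73 = 2).


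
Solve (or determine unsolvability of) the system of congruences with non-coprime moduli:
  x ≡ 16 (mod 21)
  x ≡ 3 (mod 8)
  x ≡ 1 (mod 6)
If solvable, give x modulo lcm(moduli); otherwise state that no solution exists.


Moduli 21, 8, 6 are not pairwise coprime, so CRT works modulo lcm(m_i) when all pairwise compatibility conditions hold.
Pairwise compatibility: gcd(m_i, m_j) must divide a_i - a_j for every pair.
Merge one congruence at a time:
  Start: x ≡ 16 (mod 21).
  Combine with x ≡ 3 (mod 8): gcd(21, 8) = 1; 3 - 16 = -13, which IS divisible by 1, so compatible.
    Write x = 16 + 21·t and substitute into x ≡ 3 (mod 8): 21·t ≡ 3 − 16 = -13 (mod 8).
    Reduce coefficients mod 8: 5·t ≡ 3 (mod 8).
    The inverse of 5 mod 8 is 5 (since 5·5 = 25 = 3·8 + 1), so t ≡ 5·3 = 15 ≡ 7 (mod 8).
    Then x = 16 + 21·7 = 163, valid modulo lcm(21, 8) = 168: x ≡ 163 (mod 168).
  Combine with x ≡ 1 (mod 6): gcd(168, 6) = 6; 1 - 163 = -162, which IS divisible by 6, so compatible.
    Write x = 163 + 168·t and substitute into x ≡ 1 (mod 6): 168·t ≡ 1 − 163 = -162 (mod 6).
    Divide the congruence (and modulus) by g = 6: 28·t ≡ -27 (mod 1).
    Modulo 1 every t works; take t = 0.
    Then x = 163 + 168·0 = 163, valid modulo lcm(168, 6) = 168: x ≡ 163 (mod 168).
Verify: 163 mod 21 = 16, 163 mod 8 = 3, 163 mod 6 = 1.

x ≡ 163 (mod 168).


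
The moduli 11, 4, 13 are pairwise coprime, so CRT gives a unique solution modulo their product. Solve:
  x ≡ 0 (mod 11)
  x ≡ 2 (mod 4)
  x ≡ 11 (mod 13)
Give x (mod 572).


Moduli 11, 4, 13 are pairwise coprime; by CRT there is a unique solution modulo M = 11 · 4 · 13 = 572.
Solve pairwise, accumulating the modulus:
  Start with x ≡ 0 (mod 11).
  Combine with x ≡ 2 (mod 4): since gcd(11, 4) = 1, we get a unique residue mod 44.
    Write x = 0 + 11·t and substitute into x ≡ 2 (mod 4): 11·t ≡ 2 − 0 = 2 (mod 4).
    Reduce coefficients mod 4: 3·t ≡ 2 (mod 4).
    The inverse of 3 mod 4 is 3 (since 3·3 = 9 = 2·4 + 1), so t ≡ 3·2 = 6 ≡ 2 (mod 4).
    Then x = 0 + 11·2 = 22, valid modulo lcm(11, 4) = 44: x ≡ 22 (mod 44).
  Combine with x ≡ 11 (mod 13): since gcd(44, 13) = 1, we get a unique residue mod 572.
    Write x = 22 + 44·t and substitute into x ≡ 11 (mod 13): 44·t ≡ 11 − 22 = -11 (mod 13).
    Reduce coefficients mod 13: 5·t ≡ 2 (mod 13).
    The inverse of 5 mod 13 is 8 (since 5·8 = 40 = 3·13 + 1), so t ≡ 8·2 = 16 ≡ 3 (mod 13).
    Then x = 22 + 44·3 = 154, valid modulo lcm(44, 13) = 572: x ≡ 154 (mod 572).
Verify: 154 mod 11 = 0 ✓, 154 mod 4 = 2 ✓, 154 mod 13 = 11 ✓.

x ≡ 154 (mod 572).


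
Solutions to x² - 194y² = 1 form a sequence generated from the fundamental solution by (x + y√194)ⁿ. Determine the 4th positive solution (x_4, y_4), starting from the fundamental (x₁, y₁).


Step 1: Find the fundamental solution (x₁, y₁) of x² - 194y² = 1.
  Expand √194 as a continued fraction. a₀ = ⌊√194⌋ = 13; iterate m_{k+1} = d_k·a_k − m_k, d_{k+1} = (194 − m_{k+1}²)/d_k, a_{k+1} = ⌊(a₀ + m_{k+1})/d_{k+1}⌋ (starting m₀ = 0, d₀ = 1), with convergents p_k = a_k·p_{k-1} + p_{k-2}, q_k = a_k·q_{k-1} + q_{k-2} (p₋₁ = 1, q₋₁ = 0):
  k = 0: a₀ = 13; p₀/q₀ = 13/1; p₀² − 194·q₀² = 169 − 194 = -25.
  k = 1: m = 13, d = 25, a = ⌊(13 + 13)/25⌋ = 1; p/q = (1·13 + 1)/(1·1 + 0) = 14/1; p² − 194·q² = 196 − 194 = 2.
  k = 2: m = 12, d = 2, a = ⌊(13 + 12)/2⌋ = 12; p/q = (12·14 + 13)/(12·1 + 1) = 181/13; p² − 194·q² = 32761 − 32786 = -25.
  k = 3: m = 12, d = 25, a = ⌊(13 + 12)/25⌋ = 1; p/q = (1·181 + 14)/(1·13 + 1) = 195/14; p² − 194·q² = 38025 − 38024 = 1.
  The first convergent with p² − 194·q² = 1 gives the fundamental solution (x₁, y₁) = (195, 14).
Step 2: Apply the recurrence (x_{n+1}, y_{n+1}) = (x₁x_n + 194y₁y_n, x₁y_n + y₁x_n) repeatedly.
  From (x_1, y_1) = (195, 14): x_2 = 195·195 + 194·14·14 = 76049; y_2 = 195·14 + 14·195 = 5460.
  From (x_2, y_2) = (76049, 5460): x_3 = 195·76049 + 194·14·5460 = 29658915; y_3 = 195·5460 + 14·76049 = 2129386.
  From (x_3, y_3) = (29658915, 2129386): x_4 = 195·29658915 + 194·14·2129386 = 11566900801; y_4 = 195·2129386 + 14·29658915 = 830455080.
Step 3: Verify x_4² - 194·y_4² = 133793194140174441601 - 133793194140174441600 = 1 (should be 1). ✓

(x_1, y_1) = (195, 14); (x_4, y_4) = (11566900801, 830455080).


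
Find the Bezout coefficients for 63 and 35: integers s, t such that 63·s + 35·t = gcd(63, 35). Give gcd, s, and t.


Euclidean algorithm on (63, 35) — divide until remainder is 0:
  63 = 1 · 35 + 28
  35 = 1 · 28 + 7
  28 = 4 · 7 + 0
gcd(63, 35) = 7.
Track Bezout coefficients alongside the remainders: start with r₀ = 63 = a·1 + b·0 (s = 1, t = 0) and r₁ = 35 = a·0 + b·1 (s = 0, t = 1); each new remainder r_{k+1} = r_{k-1} − q_k·r_k inherits s_{k+1} = s_{k-1} − q_k·s_k, t_{k+1} = t_{k-1} − q_k·t_k, so r_k = a·s_k + b·t_k at every step:
  q = 1: r = 28, s = 1 − 1·0 = 1, t = 0 − 1·1 = -1  (check: 63·1 + 35·(-1) = 28)
  q = 1: r = 7, s = 0 − 1·1 = -1, t = 1 − 1·(-1) = 2  (check: 63·(-1) + 35·2 = 7)
The row with r = 7 (the gcd) gives the Bezout coefficients s = -1, t = 2.
Result: 63 · (-1) + 35 · (2) = 7.

gcd(63, 35) = 7; s = -1, t = 2 (check: 63·(-1) + 35·2 = 7).


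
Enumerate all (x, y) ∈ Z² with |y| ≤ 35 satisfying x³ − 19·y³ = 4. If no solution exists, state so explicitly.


The equation is x³ - 19y³ = 4. For fixed y, x³ = 19·y³ + 4, so a solution requires the RHS to be a perfect cube.
Strategy: iterate y from -35 to 35, compute RHS = 19·y³ + 4, and check whether it is a (positive or negative) perfect cube.
Check small values of y:
  y = 0: RHS = 4 is not a perfect cube.
  y = 1: RHS = 23 is not a perfect cube.
  y = -1: RHS = -15 is not a perfect cube.
  y = 2: RHS = 156 is not a perfect cube.
  y = -2: RHS = -148 is not a perfect cube.
  y = 3: RHS = 517 is not a perfect cube.
  y = -3: RHS = -509 is not a perfect cube.
Continuing the search up to |y| = 35 finds no solutions either.
No (x, y) in the scanned range satisfies the equation.

No integer solutions with |y| ≤ 35.


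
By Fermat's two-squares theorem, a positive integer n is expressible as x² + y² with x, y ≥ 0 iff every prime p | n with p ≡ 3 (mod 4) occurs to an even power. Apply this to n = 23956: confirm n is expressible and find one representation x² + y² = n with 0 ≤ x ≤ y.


Step 1: Factor n = 23956 = 2^2 · 53 · 113.
Step 2: Check the mod-4 condition on each prime factor: 2 = 2 (special); 53 ≡ 1 (mod 4), exponent 1; 113 ≡ 1 (mod 4), exponent 1.
All primes ≡ 3 (mod 4) appear to even exponent (or don't appear), so by the two-squares theorem n IS expressible as a sum of two squares.
Step 3: Build a representation. Group n = k² · m with k = 2 and m = 53 · 113 = 5989 (a product of primes ≡ 1 (mod 4)); a representation of m scales to one of n via (k·x)² + (k·y)² = k²(x² + y²). Each prime p ≡ 1 (mod 4) is itself a sum of two squares; find a² by testing p − a² for a perfect square:
  53: 53 − 1² = 52, 53 − 2² = 49 = 7² ⇒ 53 = 2² + 7².
  113: 113 − 1² = 112, 113 − 2² = 109, 113 − 3² = 104, 113 − 4² = 97, 113 − 5² = 88, 113 − 6² = 77, 113 − 7² = 64 = 8² ⇒ 113 = 7² + 8².
  Combine using the Brahmagupta–Fibonacci identity (a² + b²)(c² + d²) = (ac − bd)² + (ad + bc)² = (ac + bd)² + (ad − bc)²:
  53 · 113 = 5989: from (2² + 7²)(7² + 8²), take (2·7 − 7·8, 2·8 + 7·7) = (14 − 56, 16 + 49) = (-42, 65); dropping signs (only squares matter) gives (42, 65); check 42² + 65² = 1764 + 4225 = 5989 ✓.
  Scale by k = 2: (2·42, 2·65) = (84, 130).
Step 4: Order so x ≤ y and verify: 84² + 130² = 7056 + 16900 = 23956 = n. ✓

n = 23956 = 84² + 130² (one valid representation with x ≤ y).


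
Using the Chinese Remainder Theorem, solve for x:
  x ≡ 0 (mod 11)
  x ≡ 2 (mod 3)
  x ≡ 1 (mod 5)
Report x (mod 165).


Moduli 11, 3, 5 are pairwise coprime; by CRT there is a unique solution modulo M = 11 · 3 · 5 = 165.
Solve pairwise, accumulating the modulus:
  Start with x ≡ 0 (mod 11).
  Combine with x ≡ 2 (mod 3): since gcd(11, 3) = 1, we get a unique residue mod 33.
    Write x = 0 + 11·t and substitute into x ≡ 2 (mod 3): 11·t ≡ 2 − 0 = 2 (mod 3).
    Reduce coefficients mod 3: 2·t ≡ 2 (mod 3).
    The inverse of 2 mod 3 is 2 (since 2·2 = 4 = 1·3 + 1), so t ≡ 2·2 = 4 ≡ 1 (mod 3).
    Then x = 0 + 11·1 = 11, valid modulo lcm(11, 3) = 33: x ≡ 11 (mod 33).
  Combine with x ≡ 1 (mod 5): since gcd(33, 5) = 1, we get a unique residue mod 165.
    Write x = 11 + 33·t and substitute into x ≡ 1 (mod 5): 33·t ≡ 1 − 11 = -10 (mod 5).
    Reduce coefficients mod 5: 3·t ≡ 0 (mod 5).
    The inverse of 3 mod 5 is 2 (since 3·2 = 6 = 1·5 + 1), so t ≡ 2·0 = 0 ≡ 0 (mod 5).
    Then x = 11 + 33·0 = 11, valid modulo lcm(33, 5) = 165: x ≡ 11 (mod 165).
Verify: 11 mod 11 = 0 ✓, 11 mod 3 = 2 ✓, 11 mod 5 = 1 ✓.

x ≡ 11 (mod 165).


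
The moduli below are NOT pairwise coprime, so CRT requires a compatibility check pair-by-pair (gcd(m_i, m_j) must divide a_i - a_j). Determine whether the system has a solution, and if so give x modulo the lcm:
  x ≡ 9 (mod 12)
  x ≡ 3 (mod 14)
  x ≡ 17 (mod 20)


Moduli 12, 14, 20 are not pairwise coprime, so CRT works modulo lcm(m_i) when all pairwise compatibility conditions hold.
Pairwise compatibility: gcd(m_i, m_j) must divide a_i - a_j for every pair.
Merge one congruence at a time:
  Start: x ≡ 9 (mod 12).
  Combine with x ≡ 3 (mod 14): gcd(12, 14) = 2; 3 - 9 = -6, which IS divisible by 2, so compatible.
    Write x = 9 + 12·t and substitute into x ≡ 3 (mod 14): 12·t ≡ 3 − 9 = -6 (mod 14).
    Divide the congruence (and modulus) by g = 2: 6·t ≡ -3 (mod 7).
    Reduce coefficients mod 7: 6·t ≡ 4 (mod 7).
    The inverse of 6 mod 7 is 6 (since 6·6 = 36 = 5·7 + 1), so t ≡ 6·4 = 24 ≡ 3 (mod 7).
    Then x = 9 + 12·3 = 45, valid modulo lcm(12, 14) = 84: x ≡ 45 (mod 84).
  Combine with x ≡ 17 (mod 20): gcd(84, 20) = 4; 17 - 45 = -28, which IS divisible by 4, so compatible.
    Write x = 45 + 84·t and substitute into x ≡ 17 (mod 20): 84·t ≡ 17 − 45 = -28 (mod 20).
    Divide the congruence (and modulus) by g = 4: 21·t ≡ -7 (mod 5).
    Reduce coefficients mod 5: 1·t ≡ 3 (mod 5).
    So t ≡ 3 (mod 5).
    Then x = 45 + 84·3 = 297, valid modulo lcm(84, 20) = 420: x ≡ 297 (mod 420).
Verify: 297 mod 12 = 9, 297 mod 14 = 3, 297 mod 20 = 17.

x ≡ 297 (mod 420).


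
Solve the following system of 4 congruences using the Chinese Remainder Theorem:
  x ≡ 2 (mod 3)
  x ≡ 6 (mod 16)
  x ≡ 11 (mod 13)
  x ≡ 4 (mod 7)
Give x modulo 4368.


Product of moduli M = 3 · 16 · 13 · 7 = 4368.
Merge one congruence at a time:
  Start: x ≡ 2 (mod 3).
  Combine with x ≡ 6 (mod 16); new modulus lcm = 48.
    Write x = 2 + 3·t and substitute into x ≡ 6 (mod 16): 3·t ≡ 6 − 2 = 4 (mod 16).
    The inverse of 3 mod 16 is 11 (since 3·11 = 33 = 2·16 + 1), so t ≡ 11·4 = 44 ≡ 12 (mod 16).
    Then x = 2 + 3·12 = 38, valid modulo lcm(3, 16) = 48: x ≡ 38 (mod 48).
  Combine with x ≡ 11 (mod 13); new modulus lcm = 624.
    Write x = 38 + 48·t and substitute into x ≡ 11 (mod 13): 48·t ≡ 11 − 38 = -27 (mod 13).
    Reduce coefficients mod 13: 9·t ≡ 12 (mod 13).
    The inverse of 9 mod 13 is 3 (since 9·3 = 27 = 2·13 + 1), so t ≡ 3·12 = 36 ≡ 10 (mod 13).
    Then x = 38 + 48·10 = 518, valid modulo lcm(48, 13) = 624: x ≡ 518 (mod 624).
  Combine with x ≡ 4 (mod 7); new modulus lcm = 4368.
    Write x = 518 + 624·t and substitute into x ≡ 4 (mod 7): 624·t ≡ 4 − 518 = -514 (mod 7).
    Reduce coefficients mod 7: 1·t ≡ 4 (mod 7).
    So t ≡ 4 (mod 7).
    Then x = 518 + 624·4 = 3014, valid modulo lcm(624, 7) = 4368: x ≡ 3014 (mod 4368).
Verify against each original: 3014 mod 3 = 2, 3014 mod 16 = 6, 3014 mod 13 = 11, 3014 mod 7 = 4.

x ≡ 3014 (mod 4368).
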